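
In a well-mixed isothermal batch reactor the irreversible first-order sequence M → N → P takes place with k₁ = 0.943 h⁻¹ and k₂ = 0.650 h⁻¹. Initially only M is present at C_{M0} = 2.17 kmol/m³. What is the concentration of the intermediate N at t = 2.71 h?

For first-order series with pure M initially, C_N(t) = k₁C_{M0}/(k₂−k₁)·(e^(−k₁t) − e^(−k₂t)).
e^(−k₁t) = e^(−0.943×2.71) = e^(−2.556) = 0.07765; e^(−k₂t) = e^(−1.762) = 0.1718.
C_N = 0.943×2.17/(0.650−0.943) × (0.07765−0.1718) = (-6.984)×(-0.09414) = 0.6574 kmol/m³.

0.657 kmol/m³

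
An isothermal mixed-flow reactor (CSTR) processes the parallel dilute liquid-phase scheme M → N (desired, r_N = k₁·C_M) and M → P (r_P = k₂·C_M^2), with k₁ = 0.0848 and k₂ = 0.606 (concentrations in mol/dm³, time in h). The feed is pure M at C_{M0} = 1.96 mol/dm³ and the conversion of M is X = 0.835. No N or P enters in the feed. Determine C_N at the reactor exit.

Exit C_M = C_{M0}(1−X) = 1.96×0.165 = 0.3234 mol/dm³.
Rates in a CSTR are evaluated at the outlet concentration: r_N = 0.0848×0.3234 = 0.02742, r_P = 0.606×0.3234^2 = 0.06338.
Fraction of consumed M going to N: r_N/(r_N+r_P) = 0.3020.
C_N = 0.3020·C_{M0}·X = 0.3020×1.96×0.835 = 0.494 mol/dm³.

0.494 mol/dm³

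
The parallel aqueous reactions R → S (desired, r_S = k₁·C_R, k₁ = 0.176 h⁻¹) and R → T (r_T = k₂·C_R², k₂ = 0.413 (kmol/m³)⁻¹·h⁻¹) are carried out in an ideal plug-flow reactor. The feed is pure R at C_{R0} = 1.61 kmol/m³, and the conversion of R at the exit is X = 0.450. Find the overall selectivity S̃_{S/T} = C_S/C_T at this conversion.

C_R = C_{R0}(1−X) = 0.8855 kmol/m³.
Along a PFR/batch, dC_S/dC_R = −r_S/(r_S+r_T) = −k₁/(k₁+k₂·C_R).
Integrating from C_{R0} to C_R: C_S = (0.176/0.413)·ln[(0.176+0.413·1.61)/(0.176+0.413·0.886)] = 0.4262·ln(0.8409/0.5417) = 0.1874 kmol/m³.
C_T = (C_{R0}−C_R)−C_S = 0.5371 kmol/m³; S̃_{S/T} = 0.1874/0.5371 = 0.349.

0.349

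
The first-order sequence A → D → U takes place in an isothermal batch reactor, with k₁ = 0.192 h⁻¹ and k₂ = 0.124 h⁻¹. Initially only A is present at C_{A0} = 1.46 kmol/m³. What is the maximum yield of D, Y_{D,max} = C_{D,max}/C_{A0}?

0.451

For a first-order series the maximum intermediate yield is C_{D,max}/C_{A0} = (k₁/k₂)^[k₂/(k₂−k₁)].
= (0.192/0.124)^(0.124/(0.124−0.192)) = (1.548)^(-1.824) = 0.4506.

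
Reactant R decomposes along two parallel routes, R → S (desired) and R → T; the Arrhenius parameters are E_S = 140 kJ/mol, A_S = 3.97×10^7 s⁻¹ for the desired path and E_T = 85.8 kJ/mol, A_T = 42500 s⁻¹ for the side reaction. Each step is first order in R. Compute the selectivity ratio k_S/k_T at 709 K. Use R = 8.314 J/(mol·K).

With equal orders, S_{S/T} = k_S/k_T = (A_S/A_T)·exp[(E_T−E_S)/(RT)].
(E_T−E_S)/(RT) = (85.8−140)×10³/(8.314×709) = -54200/5895 = -9.195.
k_S/k_T = (3.97×10^7/42500)·exp(-9.195) = 934.1 × 1.016×10^-4 = 0.0949.

0.0949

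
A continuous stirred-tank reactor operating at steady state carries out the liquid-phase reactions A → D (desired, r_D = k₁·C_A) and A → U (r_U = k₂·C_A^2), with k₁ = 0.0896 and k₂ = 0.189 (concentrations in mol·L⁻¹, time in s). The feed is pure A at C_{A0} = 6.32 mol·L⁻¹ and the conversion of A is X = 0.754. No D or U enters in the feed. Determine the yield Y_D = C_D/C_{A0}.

Exit C_A = C_{A0}(1−X) = 6.32×0.246 = 1.555 mol·L⁻¹.
Rates in a CSTR are evaluated at the outlet concentration: r_D = 0.0896×1.555 = 0.1393, r_U = 0.189×1.555^2 = 0.4568.
Fraction of consumed A going to D: r_D/(r_D+r_U) = 0.2337.
C_D = 0.2337·C_{A0}·X = 0.2337×6.32×0.754 = 1.11 mol·L⁻¹; Y_D = C_D/C_{A0} = 0.176.

0.176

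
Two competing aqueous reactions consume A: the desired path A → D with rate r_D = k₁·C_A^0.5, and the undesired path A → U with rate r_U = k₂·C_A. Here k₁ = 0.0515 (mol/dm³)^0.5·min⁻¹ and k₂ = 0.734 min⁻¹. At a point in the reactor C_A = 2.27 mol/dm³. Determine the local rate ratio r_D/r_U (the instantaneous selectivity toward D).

0.0466

S_{D/U} = r_D/r_U = (k₁·C_A^0.5)/(k₂·C_A) = (k₁/k₂)·C_A^-0.5.
= (0.0515×2.270^0.5) / (0.734×2.270) = 0.07759/1.666 = 0.0466.
The undesired path is higher order in A, so low C_A (CSTR or dilute feed) favours D.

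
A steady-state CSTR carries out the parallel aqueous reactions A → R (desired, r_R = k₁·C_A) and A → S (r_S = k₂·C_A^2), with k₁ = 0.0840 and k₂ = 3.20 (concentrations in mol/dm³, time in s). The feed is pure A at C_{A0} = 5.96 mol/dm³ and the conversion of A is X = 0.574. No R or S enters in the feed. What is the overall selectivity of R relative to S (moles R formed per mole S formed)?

0.0103

Exit C_A = C_{A0}(1−X) = 5.96×0.426 = 2.539 mol/dm³.
A CSTR operates uniformly at the exit composition, giving r_R = 0.2133 and r_S = 20.63 (each k·C_A^n at C_A = 2.539).
Overall selectivity = C_R/C_S = r_Rτ/(r_Sτ) = r_R/r_S = 0.0103.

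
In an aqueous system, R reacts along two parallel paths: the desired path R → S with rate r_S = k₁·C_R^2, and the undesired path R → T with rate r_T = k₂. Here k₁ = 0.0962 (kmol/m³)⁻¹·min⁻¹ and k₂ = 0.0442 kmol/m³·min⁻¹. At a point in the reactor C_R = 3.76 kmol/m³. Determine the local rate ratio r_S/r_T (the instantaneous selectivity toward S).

30.8

S_{S/T} = r_S/r_T = (k₁·C_R^2)/(k₂) = (k₁/k₂)·C_R^2.
= (0.0962×3.760^2) / (0.0442) = 1.360/0.04420 = 30.8.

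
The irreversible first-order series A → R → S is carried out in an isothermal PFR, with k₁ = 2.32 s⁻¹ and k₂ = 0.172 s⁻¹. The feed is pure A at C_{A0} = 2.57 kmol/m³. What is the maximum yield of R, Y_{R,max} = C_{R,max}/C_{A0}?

For a first-order series the maximum intermediate yield is C_{R,max}/C_{A0} = (k₁/k₂)^[k₂/(k₂−k₁)].
= (2.32/0.172)^(0.172/(0.172−2.32)) = (13.49)^(-0.08007) = 0.8119.

0.812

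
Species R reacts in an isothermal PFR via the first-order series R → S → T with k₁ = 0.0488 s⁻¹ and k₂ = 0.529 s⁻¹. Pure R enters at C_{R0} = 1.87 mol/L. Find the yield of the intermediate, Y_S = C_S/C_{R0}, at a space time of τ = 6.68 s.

0.0704

Solving the coupled first-order balances gives C_S(τ) = [k₁/(k₂−k₁)]·C_{R0}·(e^(−k₁τ) − e^(−k₂τ)).
e^(−k₁τ) = e^(−0.0488×6.68) = e^(−0.3260) = 0.7218; e^(−k₂τ) = e^(−3.534) = 0.02920.
C_S = 0.0488×1.87/(0.529−0.0488) × (0.7218−0.02920) = 0.1900×0.6926 = 0.1316 mol/L.
Y_S = C_S/C_{R0} = 0.1316/1.87 = 0.0704.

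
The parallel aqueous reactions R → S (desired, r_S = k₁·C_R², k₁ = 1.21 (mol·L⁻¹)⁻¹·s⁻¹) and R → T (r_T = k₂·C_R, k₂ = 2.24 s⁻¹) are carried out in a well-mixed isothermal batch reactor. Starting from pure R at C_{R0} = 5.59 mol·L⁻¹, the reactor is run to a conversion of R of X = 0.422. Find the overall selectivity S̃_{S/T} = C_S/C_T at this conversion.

C_R = C_{R0}(1−X) = 3.231 mol·L⁻¹.
Along a PFR/batch, dC_T/dC_R = −r_T/(r_S+r_T) = −k₂/(k₂+k₁·C_R).
Integrating from C_{R0} to C_R: C_T = (2.24/1.21)·ln[(2.24+1.21·5.59)/(2.24+1.21·3.23)] = 1.851·ln(9.004/6.150) = 0.7058 mol·L⁻¹.
Then C_S = (C_{R0}−C_R) − C_T = 2.359 − 0.7058 = 1.653 mol·L⁻¹.
S̃_{S/T} = C_S/C_T = 1.653/0.7058 = 2.34.

2.34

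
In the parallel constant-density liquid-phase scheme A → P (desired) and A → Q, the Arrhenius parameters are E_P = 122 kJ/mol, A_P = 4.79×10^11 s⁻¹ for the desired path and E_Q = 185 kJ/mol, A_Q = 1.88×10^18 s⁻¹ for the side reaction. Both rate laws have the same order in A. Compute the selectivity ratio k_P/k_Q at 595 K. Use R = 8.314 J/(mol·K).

0.0865

With equal orders, S_{P/Q} = k_P/k_Q = (A_P/A_Q)·exp[(E_Q−E_P)/(RT)].
(E_Q−E_P)/(RT) = (185−122)×10³/(8.314×595) = 63000/4947 = 12.74.
k_P/k_Q = (4.79×10^11/1.88×10^18)·exp(12.74) = 2.548×10^-7 × 3.396×10^5 = 0.0865.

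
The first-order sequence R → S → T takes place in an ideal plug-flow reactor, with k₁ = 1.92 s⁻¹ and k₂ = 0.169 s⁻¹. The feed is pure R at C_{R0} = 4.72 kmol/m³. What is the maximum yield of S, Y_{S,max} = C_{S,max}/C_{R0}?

At the optimum, C_{S,max}/C_{R0} = (k₁/k₂)^[k₂/(k₂−k₁)].
= (1.92/0.169)^(0.169/(0.169−1.92)) = (11.36)^(-0.09652) = 0.7909.

0.791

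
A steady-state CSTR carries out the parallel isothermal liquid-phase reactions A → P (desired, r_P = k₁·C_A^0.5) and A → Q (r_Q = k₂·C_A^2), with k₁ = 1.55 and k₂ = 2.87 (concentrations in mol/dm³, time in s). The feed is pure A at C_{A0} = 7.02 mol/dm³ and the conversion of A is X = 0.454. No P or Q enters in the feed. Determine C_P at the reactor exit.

Exit C_A = C_{A0}(1−X) = 7.02×0.546 = 3.833 mol/dm³.
In a CSTR the entire volume is at exit conditions, so r_P = 1.55×3.833^0.5 = 3.035 and r_Q = 2.87×3.833^2 = 42.16.
Fraction of consumed A going to P: r_P/(r_P+r_Q) = 0.06714.
C_P = 0.06714·C_{A0}·X = 0.06714×7.02×0.454 = 0.214 mol/dm³.

0.214 mol/dm³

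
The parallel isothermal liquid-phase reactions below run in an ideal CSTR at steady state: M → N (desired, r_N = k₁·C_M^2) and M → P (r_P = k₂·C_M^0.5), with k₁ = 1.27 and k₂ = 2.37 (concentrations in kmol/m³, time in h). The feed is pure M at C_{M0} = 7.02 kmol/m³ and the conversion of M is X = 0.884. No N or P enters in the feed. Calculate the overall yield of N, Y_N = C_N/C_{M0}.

Exit C_M = C_{M0}(1−X) = 7.02×0.116 = 0.8143 kmol/m³.
A CSTR operates uniformly at the exit composition, giving r_N = 0.8422 and r_P = 2.139 (each k·C_M^n at C_M = 0.8143).
Fraction of consumed M going to N: r_N/(r_N+r_P) = 0.2825.
C_N = 0.2825·C_{M0}·X = 0.2825×7.02×0.884 = 1.75 kmol/m³; Y_N = C_N/C_{M0} = 0.250.

0.250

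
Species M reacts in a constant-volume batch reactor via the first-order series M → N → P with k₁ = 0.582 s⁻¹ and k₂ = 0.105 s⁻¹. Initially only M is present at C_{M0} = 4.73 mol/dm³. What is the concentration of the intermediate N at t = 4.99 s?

3.10 mol/dm³

The intermediate concentration in a first-order A→B→C sequence is C_N = k₁C_{M0}(e^(−k₁t) − e^(−k₂t))/(k₂−k₁).
e^(−k₁t) = e^(−0.582×4.99) = e^(−2.904) = 0.05479; e^(−k₂t) = e^(−0.5240) = 0.5922.
C_N = 0.582×4.73/(0.105−0.582) × (0.05479−0.5922) = (-5.771)×(-0.5374) = 3.101 mol/dm³.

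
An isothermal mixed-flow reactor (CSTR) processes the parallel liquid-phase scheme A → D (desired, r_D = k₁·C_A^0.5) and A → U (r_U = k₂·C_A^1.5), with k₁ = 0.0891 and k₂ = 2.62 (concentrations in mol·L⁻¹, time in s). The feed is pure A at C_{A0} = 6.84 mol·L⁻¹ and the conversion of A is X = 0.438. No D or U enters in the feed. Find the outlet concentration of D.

Exit C_A = C_{A0}(1−X) = 6.84×0.562 = 3.844 mol·L⁻¹.
Rates in a CSTR are evaluated at the outlet concentration: r_D = 0.0891×3.844^0.5 = 0.1747, r_U = 2.62×3.844^1.5 = 19.75.
Fraction of consumed A going to D: r_D/(r_D+r_U) = 0.008769.
C_D = 0.008769·C_{A0}·X = 0.008769×6.84×0.438 = 0.0263 mol·L⁻¹.

0.0263 mol·L⁻¹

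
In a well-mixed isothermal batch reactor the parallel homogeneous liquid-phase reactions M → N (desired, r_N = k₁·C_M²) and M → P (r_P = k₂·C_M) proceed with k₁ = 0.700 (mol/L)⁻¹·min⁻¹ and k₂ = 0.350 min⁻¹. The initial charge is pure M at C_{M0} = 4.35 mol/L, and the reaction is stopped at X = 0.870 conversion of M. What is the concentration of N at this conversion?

C_M = C_{M0}(1−X) = 0.5655 mol/L.
Along a PFR/batch, dC_P/dC_M = −r_P/(r_N+r_P) = −k₂/(k₂+k₁·C_M).
Integrating from C_{M0} to C_M: C_P = (0.350/0.700)·ln[(0.350+0.700·4.35)/(0.350+0.700·0.566)] = 0.5000·ln(3.395/0.7458) = 0.7578 mol/L.
Then C_N = (C_{M0}−C_M) − C_P = 3.784 − 0.7578 = 3.027 mol/L.

3.03 mol/L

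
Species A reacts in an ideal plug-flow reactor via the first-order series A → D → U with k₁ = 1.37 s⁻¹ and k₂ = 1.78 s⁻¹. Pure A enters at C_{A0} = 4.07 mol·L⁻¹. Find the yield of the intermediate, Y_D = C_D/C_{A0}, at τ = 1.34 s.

The intermediate concentration in a first-order A→B→C sequence is C_D = k₁C_{A0}(e^(−k₁τ) − e^(−k₂τ))/(k₂−k₁).
e^(−k₁τ) = e^(−1.37×1.34) = e^(−1.836) = 0.1595; e^(−k₂τ) = e^(−2.385) = 0.09207.
C_D = 1.37×4.07/(1.78−1.37) × (0.1595−0.09207) = 13.60×0.06742 = 0.9168 mol·L⁻¹.
Y_D = C_D/C_{A0} = 0.9168/4.07 = 0.225.

0.225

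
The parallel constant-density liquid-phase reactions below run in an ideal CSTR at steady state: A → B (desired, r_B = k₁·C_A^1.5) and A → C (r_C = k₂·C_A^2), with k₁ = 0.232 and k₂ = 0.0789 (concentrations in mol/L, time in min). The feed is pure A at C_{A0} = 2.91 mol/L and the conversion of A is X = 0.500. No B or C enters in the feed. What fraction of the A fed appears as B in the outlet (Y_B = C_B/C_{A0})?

Exit C_A = C_{A0}(1−X) = 2.91×0.500 = 1.455 mol/L.
Rates in a CSTR are evaluated at the outlet concentration: r_B = 0.232×1.455^1.5 = 0.4072, r_C = 0.0789×1.455^2 = 0.1670.
Fraction of consumed A going to B: r_B/(r_B+r_C) = 0.7091.
C_B = 0.7091·C_{A0}·X = 0.7091×2.91×0.500 = 1.03 mol/L; Y_B = C_B/C_{A0} = 0.355.

0.355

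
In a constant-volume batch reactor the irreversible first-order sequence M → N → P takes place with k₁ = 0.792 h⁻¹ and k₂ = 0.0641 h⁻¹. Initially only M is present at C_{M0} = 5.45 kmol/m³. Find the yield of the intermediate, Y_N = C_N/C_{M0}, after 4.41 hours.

0.787

Solving the coupled first-order balances gives C_N(t) = [k₁/(k₂−k₁)]·C_{M0}·(e^(−k₁t) − e^(−k₂t)).
e^(−k₁t) = e^(−0.792×4.41) = e^(−3.493) = 0.03042; e^(−k₂t) = e^(−0.2827) = 0.7538.
C_N = 0.792×5.45/(0.0641−0.792) × (0.03042−0.7538) = (-5.930)×(-0.7233) = 4.289 kmol/m³.
Y_N = C_N/C_{M0} = 4.289/5.45 = 0.787.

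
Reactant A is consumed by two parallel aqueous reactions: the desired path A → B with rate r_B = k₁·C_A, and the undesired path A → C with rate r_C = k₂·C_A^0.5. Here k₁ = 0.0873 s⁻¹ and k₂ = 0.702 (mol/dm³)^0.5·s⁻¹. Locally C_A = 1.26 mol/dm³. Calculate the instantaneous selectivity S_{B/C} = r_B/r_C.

0.140

S_{B/C} = r_B/r_C = (k₁·C_A)/(k₂·C_A^0.5) = (k₁/k₂)·C_A^0.5.
= (0.0873×1.260) / (0.702×1.260^0.5) = 0.1100/0.7880 = 0.140.
Since the desired path is higher order in A, keeping C_A high (PFR or concentrated feed) favours B.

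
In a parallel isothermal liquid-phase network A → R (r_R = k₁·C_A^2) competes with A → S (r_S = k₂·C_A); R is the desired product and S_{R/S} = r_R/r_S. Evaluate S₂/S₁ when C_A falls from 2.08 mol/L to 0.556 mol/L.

S_{R/S} = (k₁/k₂)·C_A, so S₂/S₁ = (C_{A,2}/C_{A,1}).
= 0.556/2.08 = 0.267.
Selectivity toward R falls as C_A falls — high-concentration operation is favoured.

0.267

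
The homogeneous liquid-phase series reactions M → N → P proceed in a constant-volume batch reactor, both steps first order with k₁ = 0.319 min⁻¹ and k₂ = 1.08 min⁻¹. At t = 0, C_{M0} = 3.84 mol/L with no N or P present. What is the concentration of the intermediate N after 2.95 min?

0.562 mol/L

Solving the coupled first-order balances gives C_N(t) = [k₁/(k₂−k₁)]·C_{M0}·(e^(−k₁t) − e^(−k₂t)).
e^(−k₁t) = e^(−0.319×2.95) = e^(−0.9411) = 0.3902; e^(−k₂t) = e^(−3.186) = 0.04134.
C_N = 0.319×3.84/(1.08−0.319) × (0.3902−0.04134) = 1.610×0.3489 = 0.5616 mol/L.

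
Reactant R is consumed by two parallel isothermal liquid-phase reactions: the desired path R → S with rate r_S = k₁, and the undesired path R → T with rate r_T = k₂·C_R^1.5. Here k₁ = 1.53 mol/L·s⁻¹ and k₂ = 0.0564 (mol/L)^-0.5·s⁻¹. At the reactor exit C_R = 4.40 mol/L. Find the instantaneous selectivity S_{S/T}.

S_{S/T} = r_S/r_T = (k₁)/(k₂·C_R^1.5) = (k₁/k₂)·C_R^-1.5.
= (1.53) / (0.0564×4.400^1.5) = 1.530/0.5205 = 2.94.
The undesired path is higher order in R, so low C_R (CSTR or dilute feed) favours S.

2.94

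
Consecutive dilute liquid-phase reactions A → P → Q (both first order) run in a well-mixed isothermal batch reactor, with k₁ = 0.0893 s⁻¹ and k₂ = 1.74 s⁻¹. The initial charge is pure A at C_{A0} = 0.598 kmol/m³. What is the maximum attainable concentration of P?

Evaluating C_P at t_opt = ln(k₂/k₁)/(k₂−k₁) gives C_{P,max}/C_{A0} = (k₁/k₂)^[k₂/(k₂−k₁)].
= (0.0893/1.74)^(1.74/(1.74−0.0893)) = (0.05132)^(1.054) = 0.04371.
C_{P,max} = 0.04371×0.598 = 0.0261 kmol/m³.

0.0261 kmol/m³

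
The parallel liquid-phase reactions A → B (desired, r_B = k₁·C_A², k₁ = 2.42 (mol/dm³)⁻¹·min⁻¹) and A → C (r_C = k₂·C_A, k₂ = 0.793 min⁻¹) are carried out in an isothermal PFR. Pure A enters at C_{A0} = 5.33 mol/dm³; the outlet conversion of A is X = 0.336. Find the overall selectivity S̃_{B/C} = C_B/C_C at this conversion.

C_A = C_{A0}(1−X) = 3.539 mol/dm³.
Along a PFR/batch, dC_C/dC_A = −r_C/(r_B+r_C) = −k₂/(k₂+k₁·C_A).
Integrating from C_{A0} to C_A: C_C = (0.793/2.42)·ln[(0.793+2.42·5.33)/(0.793+2.42·3.54)] = 0.3277·ln(13.69/9.358) = 0.1247 mol/dm³.
Then C_B = (C_{A0}−C_A) − C_C = 1.791 − 0.1247 = 1.666 mol/dm³.
S̃_{B/C} = C_B/C_C = 1.666/0.1247 = 13.4.

13.4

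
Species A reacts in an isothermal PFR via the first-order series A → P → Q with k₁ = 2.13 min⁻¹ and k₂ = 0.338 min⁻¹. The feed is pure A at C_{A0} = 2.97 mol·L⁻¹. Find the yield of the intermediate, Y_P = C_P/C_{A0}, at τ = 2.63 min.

0.484

Solving the coupled first-order balances gives C_P(τ) = [k₁/(k₂−k₁)]·C_{A0}·(e^(−k₁τ) − e^(−k₂τ)).
e^(−k₁τ) = e^(−2.13×2.63) = e^(−5.602) = 0.003691; e^(−k₂τ) = e^(−0.8889) = 0.4111.
C_P = 2.13×2.97/(0.338−2.13) × (0.003691−0.4111) = (-3.530)×(-0.4074) = 1.438 mol·L⁻¹.
Y_P = C_P/C_{A0} = 1.438/2.97 = 0.484.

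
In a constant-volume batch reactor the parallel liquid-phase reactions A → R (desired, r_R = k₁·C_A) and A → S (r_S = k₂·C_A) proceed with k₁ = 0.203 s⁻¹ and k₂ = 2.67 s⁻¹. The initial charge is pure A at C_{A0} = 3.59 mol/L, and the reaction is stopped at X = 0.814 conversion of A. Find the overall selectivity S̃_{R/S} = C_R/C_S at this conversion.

C_A = C_{A0}(1−X) = 0.6677 mol/L.
Both paths are first order in A, so the instantaneous fraction to R is constant: dC_R/d(−C_A) = k₁/(k₁+k₂) = 0.07066.
C_R = 0.07066·(C_{A0}−C_A) = 0.07066×2.922 = 0.206 mol/L.
C_S = (C_{A0}−C_A)−C_R = 2.716 mol/L; S̃_{R/S} = 0.2065/2.716 = 0.0760.

0.0760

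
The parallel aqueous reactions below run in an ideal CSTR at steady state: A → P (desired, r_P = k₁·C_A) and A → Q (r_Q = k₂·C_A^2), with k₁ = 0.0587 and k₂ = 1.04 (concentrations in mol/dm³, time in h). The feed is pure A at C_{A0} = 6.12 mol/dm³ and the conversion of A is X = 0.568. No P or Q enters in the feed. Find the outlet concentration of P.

Exit C_A = C_{A0}(1−X) = 6.12×0.432 = 2.644 mol/dm³.
A CSTR operates uniformly at the exit composition, giving r_P = 0.1552 and r_Q = 7.269 (each k·C_A^n at C_A = 2.644).
Fraction of consumed A going to P: r_P/(r_P+r_Q) = 0.02090.
C_P = 0.02090·C_{A0}·X = 0.02090×6.12×0.568 = 0.0727 mol/dm³.

0.0727 mol/dm³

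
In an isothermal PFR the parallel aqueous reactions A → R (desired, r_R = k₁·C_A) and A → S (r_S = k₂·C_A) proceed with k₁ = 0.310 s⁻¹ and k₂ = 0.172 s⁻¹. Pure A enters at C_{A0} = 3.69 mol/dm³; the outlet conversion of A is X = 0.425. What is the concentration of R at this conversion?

C_A = C_{A0}(1−X) = 2.122 mol/dm³.
Both paths are first order in A, so the instantaneous fraction to R is constant: dC_R/d(−C_A) = k₁/(k₁+k₂) = 0.6432.
C_R = 0.6432·(C_{A0}−C_A) = 0.6432×1.568 = 1.01 mol/dm³.

1.01 mol/dm³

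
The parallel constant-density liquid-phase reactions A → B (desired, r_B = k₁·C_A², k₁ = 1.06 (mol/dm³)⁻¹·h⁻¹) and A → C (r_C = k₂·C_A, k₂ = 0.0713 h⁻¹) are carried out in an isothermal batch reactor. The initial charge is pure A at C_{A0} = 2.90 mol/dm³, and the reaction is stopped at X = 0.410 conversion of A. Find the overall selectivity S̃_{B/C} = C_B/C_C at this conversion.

33.5

C_A = C_{A0}(1−X) = 1.711 mol/dm³.
Along a PFR/batch, dC_C/dC_A = −r_C/(r_B+r_C) = −k₂/(k₂+k₁·C_A).
Integrating from C_{A0} to C_A: C_C = (0.0713/1.06)·ln[(0.0713+1.06·2.90)/(0.0713+1.06·1.71)] = 0.06726·ln(3.145/1.885) = 0.03444 mol/dm³.
Then C_B = (C_{A0}−C_A) − C_C = 1.189 − 0.03444 = 1.155 mol/dm³.
S̃_{B/C} = C_B/C_C = 1.155/0.03444 = 33.5.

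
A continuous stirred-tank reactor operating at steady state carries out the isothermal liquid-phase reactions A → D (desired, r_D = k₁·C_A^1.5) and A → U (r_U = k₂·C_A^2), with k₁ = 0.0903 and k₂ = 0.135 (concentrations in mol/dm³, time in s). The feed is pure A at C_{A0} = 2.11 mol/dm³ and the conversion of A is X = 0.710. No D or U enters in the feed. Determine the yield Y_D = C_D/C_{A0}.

0.327

Exit C_A = C_{A0}(1−X) = 2.11×0.290 = 0.6119 mol/dm³.
Rates in a CSTR are evaluated at the outlet concentration: r_D = 0.0903×0.6119^1.5 = 0.04322, r_U = 0.135×0.6119^2 = 0.05055.
Fraction of consumed A going to D: r_D/(r_D+r_U) = 0.4609.
C_D = 0.4609·C_{A0}·X = 0.4609×2.11×0.710 = 0.691 mol/dm³; Y_D = C_D/C_{A0} = 0.327.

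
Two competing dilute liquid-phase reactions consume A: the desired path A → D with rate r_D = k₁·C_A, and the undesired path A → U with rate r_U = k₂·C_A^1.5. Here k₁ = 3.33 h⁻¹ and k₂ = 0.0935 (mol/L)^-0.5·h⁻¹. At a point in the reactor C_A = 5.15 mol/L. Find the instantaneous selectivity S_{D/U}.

S_{D/U} = r_D/r_U = (k₁·C_A)/(k₂·C_A^1.5) = (k₁/k₂)·C_A^-0.5.
= (3.33×5.150) / (0.0935×5.150^1.5) = 17.15/1.093 = 15.7.
The undesired path is higher order in A, so low C_A (CSTR or dilute feed) favours D.

15.7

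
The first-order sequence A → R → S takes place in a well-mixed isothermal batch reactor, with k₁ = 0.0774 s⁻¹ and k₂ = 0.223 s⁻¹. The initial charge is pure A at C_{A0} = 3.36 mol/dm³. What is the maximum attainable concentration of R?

0.664 mol/dm³

For a first-order series the maximum intermediate yield is C_{R,max}/C_{A0} = (k₁/k₂)^[k₂/(k₂−k₁)].
= (0.0774/0.223)^(0.223/(0.223−0.0774)) = (0.3471)^(1.532) = 0.1978.
C_{R,max} = 0.1978×3.36 = 0.664 mol/dm³.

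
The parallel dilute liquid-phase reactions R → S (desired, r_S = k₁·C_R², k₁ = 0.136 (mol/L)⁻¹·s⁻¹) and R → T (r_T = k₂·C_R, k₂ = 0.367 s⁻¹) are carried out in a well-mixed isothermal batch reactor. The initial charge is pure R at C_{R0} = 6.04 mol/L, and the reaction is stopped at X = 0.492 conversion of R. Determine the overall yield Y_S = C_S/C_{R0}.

0.306

C_R = C_{R0}(1−X) = 3.068 mol/L.
Along a PFR/batch, dC_T/dC_R = −r_T/(r_S+r_T) = −k₂/(k₂+k₁·C_R).
Integrating from C_{R0} to C_R: C_T = (0.367/0.136)·ln[(0.367+0.136·6.04)/(0.367+0.136·3.07)] = 2.699·ln(1.188/0.7843) = 1.122 mol/L.
Then C_S = (C_{R0}−C_R) − C_T = 2.972 − 1.122 = 1.850 mol/L.
Y_S = C_S/C_{R0} = 1.850/6.04 = 0.306.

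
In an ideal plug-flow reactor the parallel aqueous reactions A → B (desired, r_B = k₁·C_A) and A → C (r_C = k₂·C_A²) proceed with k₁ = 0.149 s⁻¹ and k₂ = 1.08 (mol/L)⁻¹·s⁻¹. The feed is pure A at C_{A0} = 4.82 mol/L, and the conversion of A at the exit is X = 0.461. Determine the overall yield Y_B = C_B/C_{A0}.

0.0170

C_A = C_{A0}(1−X) = 2.598 mol/L.
Along a PFR/batch, dC_B/dC_A = −r_B/(r_B+r_C) = −k₁/(k₁+k₂·C_A).
Integrating from C_{A0} to C_A: C_B = (0.149/1.08)·ln[(0.149+1.08·4.82)/(0.149+1.08·2.60)] = 0.1380·ln(5.355/2.955) = 0.08202 mol/L.
Y_B = C_B/C_{A0} = 0.08202/4.82 = 0.0170.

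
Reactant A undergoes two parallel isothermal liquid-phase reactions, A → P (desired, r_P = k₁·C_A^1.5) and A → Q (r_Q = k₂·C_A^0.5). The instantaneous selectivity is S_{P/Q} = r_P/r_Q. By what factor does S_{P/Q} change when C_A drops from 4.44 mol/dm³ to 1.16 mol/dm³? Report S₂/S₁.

0.261

S_{P/Q} = (k₁/k₂)·C_A, so S₂/S₁ = (C_{A,2}/C_{A,1}).
= 1.16/4.44 = 0.261.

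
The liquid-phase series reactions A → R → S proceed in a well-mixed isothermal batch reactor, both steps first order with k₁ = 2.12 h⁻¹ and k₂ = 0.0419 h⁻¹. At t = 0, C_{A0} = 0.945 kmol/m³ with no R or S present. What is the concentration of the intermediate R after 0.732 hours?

0.731 kmol/m³

The intermediate concentration in a first-order A→B→C sequence is C_R = k₁C_{A0}(e^(−k₁t) − e^(−k₂t))/(k₂−k₁).
e^(−k₁t) = e^(−2.12×0.732) = e^(−1.552) = 0.2119; e^(−k₂t) = e^(−0.03067) = 0.9698.
C_R = 2.12×0.945/(0.0419−2.12) × (0.2119−0.9698) = (-0.9641)×(-0.7579) = 0.7307 kmol/m³.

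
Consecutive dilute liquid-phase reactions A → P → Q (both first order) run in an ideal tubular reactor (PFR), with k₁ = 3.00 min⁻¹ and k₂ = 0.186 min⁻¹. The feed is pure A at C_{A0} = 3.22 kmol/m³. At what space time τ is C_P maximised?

The intermediate peaks when r₁ = r₂, i.e. k₁e^(−k₁τ) = k₂e^(−k₂τ), giving τ_opt = ln(k₂/k₁)/(k₂−k₁).
= ln(0.186/3.00)/(0.186−3.00) = ln(0.06200)/-2.814 = -2.781/-2.814 = 0.988 min.

0.988 min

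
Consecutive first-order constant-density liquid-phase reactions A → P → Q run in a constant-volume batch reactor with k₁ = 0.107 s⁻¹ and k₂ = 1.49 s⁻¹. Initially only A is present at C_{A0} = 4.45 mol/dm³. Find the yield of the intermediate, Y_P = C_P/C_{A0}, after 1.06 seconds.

For first-order series with pure A initially, C_P(t) = k₁C_{A0}/(k₂−k₁)·(e^(−k₁t) − e^(−k₂t)).
e^(−k₁t) = e^(−0.107×1.06) = e^(−0.1134) = 0.8928; e^(−k₂t) = e^(−1.579) = 0.2061.
C_P = 0.107×4.45/(1.49−0.107) × (0.8928−0.2061) = 0.3443×0.6867 = 0.2364 mol/dm³.
Y_P = C_P/C_{A0} = 0.2364/4.45 = 0.0531.

0.0531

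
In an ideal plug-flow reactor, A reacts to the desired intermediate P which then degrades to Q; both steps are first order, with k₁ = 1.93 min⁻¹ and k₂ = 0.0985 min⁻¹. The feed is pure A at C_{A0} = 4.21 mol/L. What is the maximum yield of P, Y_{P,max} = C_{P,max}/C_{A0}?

0.852

For a first-order series the maximum intermediate yield is C_{P,max}/C_{A0} = (k₁/k₂)^[k₂/(k₂−k₁)].
= (1.93/0.0985)^(0.0985/(0.0985−1.93)) = (19.59)^(-0.05378) = 0.8521.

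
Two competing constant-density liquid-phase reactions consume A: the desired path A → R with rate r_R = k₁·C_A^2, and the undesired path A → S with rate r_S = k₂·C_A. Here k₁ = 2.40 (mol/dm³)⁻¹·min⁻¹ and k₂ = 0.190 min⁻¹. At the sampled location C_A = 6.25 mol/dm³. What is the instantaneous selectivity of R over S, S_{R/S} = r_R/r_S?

S_{R/S} = r_R/r_S = (k₁·C_A^2)/(k₂·C_A) = (k₁/k₂)·C_A.
= (2.40×6.250^2) / (0.190×6.250) = 93.75/1.188 = 78.9.
Since the desired path is higher order in A, keeping C_A high (PFR or concentrated feed) favours R.

78.9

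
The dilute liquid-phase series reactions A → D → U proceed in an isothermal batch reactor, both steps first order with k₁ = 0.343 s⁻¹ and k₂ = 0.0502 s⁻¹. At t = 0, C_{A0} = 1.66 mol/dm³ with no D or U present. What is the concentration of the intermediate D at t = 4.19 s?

1.11 mol/dm³

For first-order series with pure A initially, C_D(t) = k₁C_{A0}/(k₂−k₁)·(e^(−k₁t) − e^(−k₂t)).
e^(−k₁t) = e^(−0.343×4.19) = e^(−1.437) = 0.2376; e^(−k₂t) = e^(−0.2103) = 0.8103.
C_D = 0.343×1.66/(0.0502−0.343) × (0.2376−0.8103) = (-1.945)×(-0.5727) = 1.114 mol/dm³.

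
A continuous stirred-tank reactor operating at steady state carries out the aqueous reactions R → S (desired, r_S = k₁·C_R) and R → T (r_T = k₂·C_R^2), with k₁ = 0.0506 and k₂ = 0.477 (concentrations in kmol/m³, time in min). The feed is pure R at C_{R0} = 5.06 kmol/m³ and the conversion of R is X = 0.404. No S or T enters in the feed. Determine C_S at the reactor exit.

Exit C_R = C_{R0}(1−X) = 5.06×0.596 = 3.016 kmol/m³.
In a CSTR the entire volume is at exit conditions, so r_S = 0.0506×3.016 = 0.1526 and r_T = 0.477×3.016^2 = 4.338.
Fraction of consumed R going to S: r_S/(r_S+r_T) = 0.03398.
C_S = 0.03398·C_{R0}·X = 0.03398×5.06×0.404 = 0.0695 kmol/m³.

0.0695 kmol/m³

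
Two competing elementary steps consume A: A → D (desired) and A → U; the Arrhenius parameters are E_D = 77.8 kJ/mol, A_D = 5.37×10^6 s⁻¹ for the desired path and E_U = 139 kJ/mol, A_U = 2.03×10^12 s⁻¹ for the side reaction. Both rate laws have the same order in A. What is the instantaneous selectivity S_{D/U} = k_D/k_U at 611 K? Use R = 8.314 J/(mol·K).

0.452

k_D/k_U = (A_D/A_U)·exp[−(E_D−E_U)/(RT)] = (A_D/A_U)·exp[(E_U−E_D)/(RT)].
(E_U−E_D)/(RT) = (139−77.8)×10³/(8.314×611) = 61200/5080 = 12.05.
k_D/k_U = (5.37×10^6/2.03×10^12)·exp(12.05) = 2.645×10^-6 × 1.707×10^5 = 0.452.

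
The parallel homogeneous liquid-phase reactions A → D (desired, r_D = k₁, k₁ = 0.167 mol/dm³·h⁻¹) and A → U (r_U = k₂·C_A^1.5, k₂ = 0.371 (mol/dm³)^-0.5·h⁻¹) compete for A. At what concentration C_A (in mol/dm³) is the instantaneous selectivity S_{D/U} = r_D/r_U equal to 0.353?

S_{D/U} = (k₁/k₂)·C_A^-1.5 ⇒ C_A = (S·k₂/k₁)^(1/(-1.5)).
= (0.353×0.371/0.167)^(-0.6667) = (0.7842)^(-0.6667) = 1.18 mol/dm³.

1.18 mol/dm³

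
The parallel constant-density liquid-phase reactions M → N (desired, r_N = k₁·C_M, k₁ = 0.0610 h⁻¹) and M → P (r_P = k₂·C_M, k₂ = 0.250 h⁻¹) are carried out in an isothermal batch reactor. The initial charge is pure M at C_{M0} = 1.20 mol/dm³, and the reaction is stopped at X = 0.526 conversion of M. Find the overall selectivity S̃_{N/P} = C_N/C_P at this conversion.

0.244

C_M = C_{M0}(1−X) = 0.5688 mol/dm³.
Both paths are first order in M, so the instantaneous fraction to N is constant: dC_N/d(−C_M) = k₁/(k₁+k₂) = 0.1961.
C_N = 0.1961·(C_{M0}−C_M) = 0.1961×0.6312 = 0.124 mol/dm³.
C_P = (C_{M0}−C_M)−C_N = 0.5074 mol/dm³; S̃_{N/P} = 0.1238/0.5074 = 0.244.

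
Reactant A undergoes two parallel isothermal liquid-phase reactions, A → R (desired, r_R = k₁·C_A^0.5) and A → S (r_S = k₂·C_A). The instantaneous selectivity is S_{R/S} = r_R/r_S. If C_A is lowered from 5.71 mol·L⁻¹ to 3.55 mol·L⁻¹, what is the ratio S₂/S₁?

1.27

S_{R/S} = (k₁/k₂)·C_A^-0.5, so S₂/S₁ = (C_{A,2}/C_{A,1})^-0.5.
= (3.55/5.71)^(-0.5) = (0.6217)^(-0.5) = 1.27.
Selectivity toward R rises as C_A falls — low-concentration operation is favoured.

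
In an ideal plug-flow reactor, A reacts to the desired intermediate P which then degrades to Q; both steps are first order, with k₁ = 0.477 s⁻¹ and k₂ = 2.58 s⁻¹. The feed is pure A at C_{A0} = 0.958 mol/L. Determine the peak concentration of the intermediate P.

0.121 mol/L

At the optimum, C_{P,max}/C_{A0} = (k₁/k₂)^[k₂/(k₂−k₁)].
= (0.477/2.58)^(2.58/(2.58−0.477)) = (0.1849)^(1.227) = 0.1261.
C_{P,max} = 0.1261×0.958 = 0.121 mol/L.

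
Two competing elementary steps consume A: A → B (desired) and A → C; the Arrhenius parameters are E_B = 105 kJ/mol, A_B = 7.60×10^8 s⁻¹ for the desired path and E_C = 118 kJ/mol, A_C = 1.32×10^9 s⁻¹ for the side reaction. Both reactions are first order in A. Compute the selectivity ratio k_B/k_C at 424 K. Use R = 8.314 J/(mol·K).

23.0

With equal orders, S_{B/C} = k_B/k_C = (A_B/A_C)·exp[(E_C−E_B)/(RT)].
(E_C−E_B)/(RT) = (118−105)×10³/(8.314×424) = 13000/3525 = 3.688.
k_B/k_C = (7.60×10^8/1.32×10^9)·exp(3.688) = 0.5758 × 39.96 = 23.0.
Since E_B < E_C, lowering the temperature improves selectivity toward B.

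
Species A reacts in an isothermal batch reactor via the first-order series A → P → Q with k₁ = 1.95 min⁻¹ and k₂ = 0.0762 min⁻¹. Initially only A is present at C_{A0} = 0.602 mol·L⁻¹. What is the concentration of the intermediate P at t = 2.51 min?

The intermediate concentration in a first-order A→B→C sequence is C_P = k₁C_{A0}(e^(−k₁t) − e^(−k₂t))/(k₂−k₁).
e^(−k₁t) = e^(−1.95×2.51) = e^(−4.894) = 0.007488; e^(−k₂t) = e^(−0.1913) = 0.8259.
C_P = 1.95×0.602/(0.0762−1.95) × (0.007488−0.8259) = (-0.6265)×(-0.8184) = 0.5127 mol·L⁻¹.

0.513 mol·L⁻¹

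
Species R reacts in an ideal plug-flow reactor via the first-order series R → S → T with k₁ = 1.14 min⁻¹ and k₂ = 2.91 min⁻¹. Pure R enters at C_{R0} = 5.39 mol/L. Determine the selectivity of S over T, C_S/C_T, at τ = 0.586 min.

0.778

For first-order series with pure R initially, C_S(τ) = k₁C_{R0}/(k₂−k₁)·(e^(−k₁τ) − e^(−k₂τ)).
e^(−k₁τ) = e^(−1.14×0.586) = e^(−0.6680) = 0.5127; e^(−k₂τ) = e^(−1.705) = 0.1817.
C_S = 1.14×5.39/(2.91−1.14) × (0.5127−0.1817) = 3.472×0.3310 = 1.149 mol/L.
C_R = C_{R0}e^(−k₁τ) = 2.764 mol/L, so C_T = C_{R0}−C_R−C_S = 1.477 mol/L; C_S/C_T = 0.778.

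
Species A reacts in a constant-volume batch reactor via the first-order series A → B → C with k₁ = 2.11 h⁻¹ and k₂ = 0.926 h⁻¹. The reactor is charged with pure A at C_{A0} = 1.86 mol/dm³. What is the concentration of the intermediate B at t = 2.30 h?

Solving the coupled first-order balances gives C_B(t) = [k₁/(k₂−k₁)]·C_{A0}·(e^(−k₁t) − e^(−k₂t)).
e^(−k₁t) = e^(−2.11×2.30) = e^(−4.853) = 0.007805; e^(−k₂t) = e^(−2.130) = 0.1189.
C_B = 2.11×1.86/(0.926−2.11) × (0.007805−0.1189) = (-3.315)×(-0.1111) = 0.3681 mol/dm³.

0.368 mol/dm³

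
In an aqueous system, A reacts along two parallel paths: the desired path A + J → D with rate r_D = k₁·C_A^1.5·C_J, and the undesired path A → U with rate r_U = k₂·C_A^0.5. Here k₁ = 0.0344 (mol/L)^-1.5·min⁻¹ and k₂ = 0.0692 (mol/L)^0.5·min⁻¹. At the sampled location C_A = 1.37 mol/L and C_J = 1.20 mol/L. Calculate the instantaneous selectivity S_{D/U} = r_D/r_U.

S_{D/U} = r_D/r_U = (k₁·C_A^1.5·C_J)/(k₂·C_A^0.5) = (k₁/k₂)·C_A·C_J.
= (0.0344×1.370^1.5×1.200) / (0.0692×1.370^0.5) = 0.06619/0.08100 = 0.817.
Since the desired path is higher order in A, keeping C_A high (PFR or concentrated feed) favours D.

0.817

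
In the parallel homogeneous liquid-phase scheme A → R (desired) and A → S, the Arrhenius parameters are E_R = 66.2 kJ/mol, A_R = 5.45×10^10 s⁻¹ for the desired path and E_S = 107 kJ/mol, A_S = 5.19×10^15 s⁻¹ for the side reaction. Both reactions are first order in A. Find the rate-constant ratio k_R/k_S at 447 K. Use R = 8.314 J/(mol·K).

With equal orders, S_{R/S} = k_R/k_S = (A_R/A_S)·exp[(E_S−E_R)/(RT)].
(E_S−E_R)/(RT) = (107−66.2)×10³/(8.314×447) = 40800/3716 = 10.98.
k_R/k_S = (5.45×10^10/5.19×10^15)·exp(10.98) = 1.050×10^-5 × 58600 = 0.615.
Since E_R < E_S, lowering the temperature improves selectivity toward R.

0.615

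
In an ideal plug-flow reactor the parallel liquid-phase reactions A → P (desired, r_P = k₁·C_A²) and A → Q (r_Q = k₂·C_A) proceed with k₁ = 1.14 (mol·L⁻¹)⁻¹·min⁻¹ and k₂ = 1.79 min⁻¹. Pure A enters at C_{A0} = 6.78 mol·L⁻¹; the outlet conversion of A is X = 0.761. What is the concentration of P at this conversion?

C_A = C_{A0}(1−X) = 1.620 mol·L⁻¹.
Along a PFR/batch, dC_Q/dC_A = −r_Q/(r_P+r_Q) = −k₂/(k₂+k₁·C_A).
Integrating from C_{A0} to C_A: C_Q = (1.79/1.14)·ln[(1.79+1.14·6.78)/(1.79+1.14·1.62)] = 1.570·ln(9.519/3.637) = 1.511 mol·L⁻¹.
Then C_P = (C_{A0}−C_A) − C_Q = 5.160 − 1.511 = 3.649 mol·L⁻¹.

3.65 mol·L⁻¹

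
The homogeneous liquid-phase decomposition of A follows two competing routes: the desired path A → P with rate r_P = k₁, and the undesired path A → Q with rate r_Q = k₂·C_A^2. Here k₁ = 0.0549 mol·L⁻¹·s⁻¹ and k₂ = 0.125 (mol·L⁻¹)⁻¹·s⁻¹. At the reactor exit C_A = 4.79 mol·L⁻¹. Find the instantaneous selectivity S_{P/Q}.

S_{P/Q} = r_P/r_Q = (k₁)/(k₂·C_A^2) = (k₁/k₂)·C_A^-2.
= (0.0549) / (0.125×4.790^2) = 0.05490/2.868 = 0.0191.

0.0191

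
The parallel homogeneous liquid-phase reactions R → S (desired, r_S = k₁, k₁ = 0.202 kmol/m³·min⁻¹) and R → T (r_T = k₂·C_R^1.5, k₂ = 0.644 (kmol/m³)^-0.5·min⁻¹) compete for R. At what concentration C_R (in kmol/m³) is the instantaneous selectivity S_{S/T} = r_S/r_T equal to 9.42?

S_{S/T} = (k₁/k₂)·C_R^-1.5 ⇒ C_R = (S·k₂/k₁)^(1/(-1.5)).
= (9.42×0.644/0.202)^(-0.6667) = (30.03)^(-0.6667) = 0.104 kmol/m³.

0.104 kmol/m³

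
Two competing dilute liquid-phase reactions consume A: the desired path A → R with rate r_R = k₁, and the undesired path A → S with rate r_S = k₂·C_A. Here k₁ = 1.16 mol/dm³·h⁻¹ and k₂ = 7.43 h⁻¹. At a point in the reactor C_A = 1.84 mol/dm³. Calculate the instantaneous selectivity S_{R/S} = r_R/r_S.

0.0848

S_{R/S} = r_R/r_S = (k₁)/(k₂·C_A) = (k₁/k₂)·C_A⁻¹.
= (1.16) / (7.43×1.840) = 1.160/13.67 = 0.0848.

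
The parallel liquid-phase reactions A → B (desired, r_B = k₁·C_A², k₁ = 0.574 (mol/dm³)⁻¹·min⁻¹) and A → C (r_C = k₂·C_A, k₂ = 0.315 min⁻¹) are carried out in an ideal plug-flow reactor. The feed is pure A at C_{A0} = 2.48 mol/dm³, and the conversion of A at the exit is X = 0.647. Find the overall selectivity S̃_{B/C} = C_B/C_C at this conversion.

C_A = C_{A0}(1−X) = 0.8754 mol/dm³.
Along a PFR/batch, dC_C/dC_A = −r_C/(r_B+r_C) = −k₂/(k₂+k₁·C_A).
Integrating from C_{A0} to C_A: C_C = (0.315/0.574)·ln[(0.315+0.574·2.48)/(0.315+0.574·0.875)] = 0.5488·ln(1.739/0.8175) = 0.4141 mol/dm³.
Then C_B = (C_{A0}−C_A) − C_C = 1.605 − 0.4141 = 1.190 mol/dm³.
S̃_{B/C} = C_B/C_C = 1.190/0.4141 = 2.88.

2.88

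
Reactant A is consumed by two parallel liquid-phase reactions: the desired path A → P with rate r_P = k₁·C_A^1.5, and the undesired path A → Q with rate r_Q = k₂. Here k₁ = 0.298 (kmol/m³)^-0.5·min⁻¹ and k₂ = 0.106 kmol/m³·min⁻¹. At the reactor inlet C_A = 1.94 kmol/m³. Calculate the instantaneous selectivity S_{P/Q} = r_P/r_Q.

7.60

S_{P/Q} = r_P/r_Q = (k₁·C_A^1.5)/(k₂) = (k₁/k₂)·C_A^1.5.
= (0.298×1.940^1.5) / (0.106) = 0.8052/0.1060 = 7.60.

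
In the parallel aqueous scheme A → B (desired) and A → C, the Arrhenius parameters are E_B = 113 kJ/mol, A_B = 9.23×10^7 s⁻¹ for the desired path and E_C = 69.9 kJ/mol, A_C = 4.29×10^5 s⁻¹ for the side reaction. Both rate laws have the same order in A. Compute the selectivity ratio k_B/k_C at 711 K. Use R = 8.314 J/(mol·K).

0.147

k_B/k_C = (A_B/A_C)·exp[−(E_B−E_C)/(RT)] = (A_B/A_C)·exp[(E_C−E_B)/(RT)].
(E_C−E_B)/(RT) = (69.9−113)×10³/(8.314×711) = -43100/5911 = -7.291.
k_B/k_C = (9.23×10^7/4.29×10^5)·exp(-7.291) = 215.2 × 6.815×10^-4 = 0.147.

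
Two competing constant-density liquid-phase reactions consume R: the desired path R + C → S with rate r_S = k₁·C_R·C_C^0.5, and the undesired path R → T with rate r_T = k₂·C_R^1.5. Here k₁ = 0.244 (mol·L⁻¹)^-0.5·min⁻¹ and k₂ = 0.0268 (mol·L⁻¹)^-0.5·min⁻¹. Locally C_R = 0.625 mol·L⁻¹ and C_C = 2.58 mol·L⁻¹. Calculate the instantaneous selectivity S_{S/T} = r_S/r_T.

S_{S/T} = r_S/r_T = (k₁·C_R·C_C^0.5)/(k₂·C_R^1.5) = (k₁/k₂)·C_R^-0.5·C_C^0.5.
= (0.244×0.6250×2.580^0.5) / (0.0268×0.6250^1.5) = 0.2450/0.01324 = 18.5.

18.5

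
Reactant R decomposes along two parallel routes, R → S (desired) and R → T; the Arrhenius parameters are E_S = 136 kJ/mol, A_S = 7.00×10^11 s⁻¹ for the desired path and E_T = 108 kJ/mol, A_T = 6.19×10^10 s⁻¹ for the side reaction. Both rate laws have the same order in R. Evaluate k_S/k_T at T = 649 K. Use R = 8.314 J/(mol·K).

0.0631

Since both paths have the same order in R, the concentration cancels and S_{S/T} = k_S/k_T = (A_S/A_T)·exp[(E_T−E_S)/(RT)].
(E_T−E_S)/(RT) = (108−136)×10³/(8.314×649) = -28000/5396 = -5.189.
k_S/k_T = (7.00×10^11/6.19×10^10)·exp(-5.189) = 11.31 × 0.005576 = 0.0631.
Since E_S > E_T, raising the temperature improves selectivity toward S.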